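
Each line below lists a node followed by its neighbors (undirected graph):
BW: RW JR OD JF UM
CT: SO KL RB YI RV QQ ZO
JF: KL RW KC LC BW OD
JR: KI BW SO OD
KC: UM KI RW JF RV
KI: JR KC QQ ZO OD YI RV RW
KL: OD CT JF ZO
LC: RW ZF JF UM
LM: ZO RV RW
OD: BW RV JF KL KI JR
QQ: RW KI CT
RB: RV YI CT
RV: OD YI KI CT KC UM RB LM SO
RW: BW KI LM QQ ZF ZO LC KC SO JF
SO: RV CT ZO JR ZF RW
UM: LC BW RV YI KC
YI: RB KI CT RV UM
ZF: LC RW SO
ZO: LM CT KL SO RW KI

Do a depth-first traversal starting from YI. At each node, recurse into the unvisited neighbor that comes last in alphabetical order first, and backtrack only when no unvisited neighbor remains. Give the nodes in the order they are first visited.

Visit YI
YI → UM
UM → RV
RV → SO
SO → ZO
ZO → RW
RW → ZF
ZF → LC
LC → JF
JF → OD
OD → KL
KL → CT
CT → RB
CT → QQ
QQ → KI
KI → KC
KI → JR
JR → BW
RW → LM

YI -> UM -> RV -> SO -> ZO -> RW -> ZF -> LC -> JF -> OD -> KL -> CT -> RB -> QQ -> KI -> KC -> JR -> BW -> LM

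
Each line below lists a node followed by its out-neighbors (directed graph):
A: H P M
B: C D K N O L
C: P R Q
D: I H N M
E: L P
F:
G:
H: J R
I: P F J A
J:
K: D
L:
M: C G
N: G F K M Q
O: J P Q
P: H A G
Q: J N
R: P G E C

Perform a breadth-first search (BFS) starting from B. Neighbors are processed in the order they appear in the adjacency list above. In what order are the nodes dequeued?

B → C → D → K → N → O → L → P → R → Q → I → H → M → G → F → J → A → E

Visit B; enqueue C, D, K, N, O, L → queue [C, D, K, N, O, L]
Visit C; enqueue P, R, Q → queue [D, K, N, O, L, P, R, Q]
Visit D; enqueue I, H, M → queue [K, N, O, L, P, R, Q, I, H, M]
Visit K → queue [N, O, L, P, R, Q, I, H, M]
Visit N; enqueue G, F → queue [O, L, P, R, Q, I, H, M, G, F]
Visit O; enqueue J → queue [L, P, R, Q, I, H, M, G, F, J]
Visit L → queue [P, R, Q, I, H, M, G, F, J]
Visit P; enqueue A → queue [R, Q, I, H, M, G, F, J, A]
Visit R; enqueue E → queue [Q, I, H, M, G, F, J, A, E]
Visit Q → queue [I, H, M, G, F, J, A, E]
Visit I → queue [H, M, G, F, J, A, E]
Visit H → queue [M, G, F, J, A, E]
Visit M → queue [G, F, J, A, E]
Visit G → queue [F, J, A, E]
Visit F → queue [J, A, E]
Visit J → queue [A, E]
Visit A → queue [E]
Visit E → queue []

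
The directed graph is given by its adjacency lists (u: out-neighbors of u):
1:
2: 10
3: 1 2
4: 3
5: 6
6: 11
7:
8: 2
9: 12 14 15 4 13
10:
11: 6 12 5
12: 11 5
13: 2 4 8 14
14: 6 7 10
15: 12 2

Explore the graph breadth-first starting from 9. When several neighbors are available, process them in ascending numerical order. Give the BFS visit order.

9 -> 4 -> 12 -> 13 -> 14 -> 15 -> 3 -> 5 -> 11 -> 2 -> 8 -> 6 -> 7 -> 10 -> 1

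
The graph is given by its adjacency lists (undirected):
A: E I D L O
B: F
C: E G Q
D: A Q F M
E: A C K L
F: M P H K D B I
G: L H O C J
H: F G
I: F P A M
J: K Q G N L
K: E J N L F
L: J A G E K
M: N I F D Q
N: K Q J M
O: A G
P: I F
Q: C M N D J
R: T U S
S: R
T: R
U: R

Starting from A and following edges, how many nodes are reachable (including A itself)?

BFS from A visits: A, O, L, I, E, D, G, K, J, P, M, F, C, Q, H, N, B
Reachable nodes: 17 of 21 total.

17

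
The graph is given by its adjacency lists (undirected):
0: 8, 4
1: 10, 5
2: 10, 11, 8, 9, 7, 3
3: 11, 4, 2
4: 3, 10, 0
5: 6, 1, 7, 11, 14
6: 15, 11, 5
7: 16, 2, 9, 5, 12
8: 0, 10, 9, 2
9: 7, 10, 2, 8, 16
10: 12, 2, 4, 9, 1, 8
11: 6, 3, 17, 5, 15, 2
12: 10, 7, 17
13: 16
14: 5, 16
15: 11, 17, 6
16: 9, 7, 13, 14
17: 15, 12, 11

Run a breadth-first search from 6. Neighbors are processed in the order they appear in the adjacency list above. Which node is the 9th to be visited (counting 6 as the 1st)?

Visit 6; enqueue 15, 11, 5 → queue [15, 11, 5]
Visit 15; enqueue 17 → queue [11, 5, 17]
Visit 11; enqueue 3, 2 → queue [5, 17, 3, 2]
Visit 5; enqueue 1, 7, 14 → queue [17, 3, 2, 1, 7, 14]
Visit 17; enqueue 12 → queue [3, 2, 1, 7, 14, 12]
Visit 3; enqueue 4 → queue [2, 1, 7, 14, 12, 4]
Visit 2; enqueue 10, 8, 9 → queue [1, 7, 14, 12, 4, 10, 8, 9]
Visit 1 → queue [7, 14, 12, 4, 10, 8, 9]
Visit 7; enqueue 16 → queue [14, 12, 4, 10, 8, 9, 16]
Visit 14 → queue [12, 4, 10, 8, 9, 16]
Visit 12 → queue [4, 10, 8, 9, 16]
Visit 4; enqueue 0 → queue [10, 8, 9, 16, 0]
Visit 10 → queue [8, 9, 16, 0]
Visit 8 → queue [9, 16, 0]
Visit 9 → queue [16, 0]
Visit 16; enqueue 13 → queue [0, 13]
Visit 0 → queue [13]
Visit 13 → queue []

Visit order: 6, 15, 11, 5, 17, 3, 2, 1, 7, 14, 12, 4, 10, 8, 9, 16, 0, 13

7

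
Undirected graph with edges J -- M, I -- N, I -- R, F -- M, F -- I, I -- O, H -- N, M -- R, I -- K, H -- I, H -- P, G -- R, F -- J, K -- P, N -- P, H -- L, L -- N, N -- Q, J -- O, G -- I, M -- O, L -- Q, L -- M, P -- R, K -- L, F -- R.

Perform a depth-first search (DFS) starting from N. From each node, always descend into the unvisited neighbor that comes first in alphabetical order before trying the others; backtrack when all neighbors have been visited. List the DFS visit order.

N H I F J M L K P R G Q O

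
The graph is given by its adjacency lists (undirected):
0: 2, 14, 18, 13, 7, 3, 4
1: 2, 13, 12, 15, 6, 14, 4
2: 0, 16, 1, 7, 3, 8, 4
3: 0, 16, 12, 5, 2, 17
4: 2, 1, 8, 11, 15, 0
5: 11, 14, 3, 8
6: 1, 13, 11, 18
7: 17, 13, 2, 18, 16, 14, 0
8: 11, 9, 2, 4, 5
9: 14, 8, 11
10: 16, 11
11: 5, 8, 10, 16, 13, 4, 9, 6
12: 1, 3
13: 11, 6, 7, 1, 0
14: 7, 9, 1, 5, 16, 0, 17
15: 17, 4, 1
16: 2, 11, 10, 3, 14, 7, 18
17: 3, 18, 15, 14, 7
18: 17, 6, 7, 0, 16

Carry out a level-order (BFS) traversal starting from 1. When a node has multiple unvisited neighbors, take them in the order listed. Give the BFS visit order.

Visit 1; enqueue 2, 13, 12, 15, 6, 14, 4 → queue [2, 13, 12, 15, 6, 14, 4]
Visit 2; enqueue 0, 16, 7, 3, 8 → queue [13, 12, 15, 6, 14, 4, 0, 16, 7, 3, 8]
Visit 13; enqueue 11 → queue [12, 15, 6, 14, 4, 0, 16, 7, 3, 8, 11]
Visit 12 → queue [15, 6, 14, 4, 0, 16, 7, 3, 8, 11]
Visit 15; enqueue 17 → queue [6, 14, 4, 0, 16, 7, 3, 8, 11, 17]
Visit 6; enqueue 18 → queue [14, 4, 0, 16, 7, 3, 8, 11, 17, 18]
Visit 14; enqueue 9, 5 → queue [4, 0, 16, 7, 3, 8, 11, 17, 18, 9, 5]
Visit 4 → queue [0, 16, 7, 3, 8, 11, 17, 18, 9, 5]
Visit 0 → queue [16, 7, 3, 8, 11, 17, 18, 9, 5]
Visit 16; enqueue 10 → queue [7, 3, 8, 11, 17, 18, 9, 5, 10]
Visit 7 → queue [3, 8, 11, 17, 18, 9, 5, 10]
Visit 3 → queue [8, 11, 17, 18, 9, 5, 10]
Visit 8 → queue [11, 17, 18, 9, 5, 10]
Visit 11 → queue [17, 18, 9, 5, 10]
Visit 17 → queue [18, 9, 5, 10]
Visit 18 → queue [9, 5, 10]
Visit 9 → queue [5, 10]
Visit 5 → queue [10]
Visit 10 → queue []

1 2 13 12 15 6 14 4 0 16 7 3 8 11 17 18 9 5 10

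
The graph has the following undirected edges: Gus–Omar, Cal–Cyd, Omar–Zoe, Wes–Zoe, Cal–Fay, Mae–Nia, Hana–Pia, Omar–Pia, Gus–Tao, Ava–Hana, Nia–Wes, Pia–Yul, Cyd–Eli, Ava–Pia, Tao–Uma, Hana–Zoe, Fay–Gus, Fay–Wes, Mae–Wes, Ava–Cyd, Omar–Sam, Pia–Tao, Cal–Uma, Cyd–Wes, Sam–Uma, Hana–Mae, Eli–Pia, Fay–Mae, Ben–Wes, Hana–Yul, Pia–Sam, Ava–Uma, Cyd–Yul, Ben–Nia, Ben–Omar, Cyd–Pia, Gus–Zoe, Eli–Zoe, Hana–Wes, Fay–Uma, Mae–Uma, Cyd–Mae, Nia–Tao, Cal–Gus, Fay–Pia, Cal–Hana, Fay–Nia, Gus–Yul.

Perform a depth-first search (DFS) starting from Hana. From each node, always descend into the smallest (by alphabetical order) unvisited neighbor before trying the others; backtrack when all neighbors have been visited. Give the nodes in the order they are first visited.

Hana -> Ava -> Cyd -> Cal -> Fay -> Gus -> Omar -> Ben -> Nia -> Mae -> Uma -> Sam -> Pia -> Eli -> Zoe -> Wes -> Tao -> Yul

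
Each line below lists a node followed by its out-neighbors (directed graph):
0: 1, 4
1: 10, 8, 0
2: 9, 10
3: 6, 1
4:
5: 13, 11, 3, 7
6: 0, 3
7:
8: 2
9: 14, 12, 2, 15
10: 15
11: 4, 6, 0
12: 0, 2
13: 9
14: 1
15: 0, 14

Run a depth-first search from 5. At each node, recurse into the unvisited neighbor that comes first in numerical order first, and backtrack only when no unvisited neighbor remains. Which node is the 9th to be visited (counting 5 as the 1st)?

12

Visit 5
5 → 3
3 → 1
1 → 0
0 → 4
1 → 8
8 → 2
2 → 9
9 → 12
9 → 14
9 → 15
2 → 10
3 → 6
5 → 7
5 → 11
5 → 13

Visit order: 5, 3, 1, 0, 4, 8, 2, 9, 12, 14, 15, 10, 6, 7, 11, 13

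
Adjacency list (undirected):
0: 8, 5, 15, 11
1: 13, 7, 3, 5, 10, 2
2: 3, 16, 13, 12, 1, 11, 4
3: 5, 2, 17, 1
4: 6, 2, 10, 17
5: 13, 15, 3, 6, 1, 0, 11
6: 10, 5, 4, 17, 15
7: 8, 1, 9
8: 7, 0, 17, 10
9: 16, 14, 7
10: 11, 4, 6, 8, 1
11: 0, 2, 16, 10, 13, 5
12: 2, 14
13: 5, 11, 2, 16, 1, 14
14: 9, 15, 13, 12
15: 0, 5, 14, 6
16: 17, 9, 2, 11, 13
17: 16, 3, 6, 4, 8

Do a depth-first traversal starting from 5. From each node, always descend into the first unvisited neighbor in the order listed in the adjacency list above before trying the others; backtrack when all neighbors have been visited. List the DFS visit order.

5 13 11 0 8 7 1 3 2 16 17 6 10 4 15 14 9 12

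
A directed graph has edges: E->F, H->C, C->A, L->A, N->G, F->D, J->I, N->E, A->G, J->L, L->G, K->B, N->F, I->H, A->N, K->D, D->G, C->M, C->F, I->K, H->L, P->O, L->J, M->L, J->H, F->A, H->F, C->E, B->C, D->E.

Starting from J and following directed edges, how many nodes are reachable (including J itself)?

14

BFS from J visits: J, H, I, L, C, F, K, A, G, E, M, D, B, N
Reachable nodes: 14 of 16 total.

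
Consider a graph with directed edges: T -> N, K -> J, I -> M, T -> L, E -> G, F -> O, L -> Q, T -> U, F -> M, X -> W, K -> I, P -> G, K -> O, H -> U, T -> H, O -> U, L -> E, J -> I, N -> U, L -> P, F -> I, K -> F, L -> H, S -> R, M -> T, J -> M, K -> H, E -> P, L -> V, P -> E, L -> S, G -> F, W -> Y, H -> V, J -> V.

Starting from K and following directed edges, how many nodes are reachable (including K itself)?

18

BFS from K visits: K, F, H, I, J, O, M, U, V, T, L, N, E, P, Q, S, G, R
Reachable nodes: 18 of 21 total.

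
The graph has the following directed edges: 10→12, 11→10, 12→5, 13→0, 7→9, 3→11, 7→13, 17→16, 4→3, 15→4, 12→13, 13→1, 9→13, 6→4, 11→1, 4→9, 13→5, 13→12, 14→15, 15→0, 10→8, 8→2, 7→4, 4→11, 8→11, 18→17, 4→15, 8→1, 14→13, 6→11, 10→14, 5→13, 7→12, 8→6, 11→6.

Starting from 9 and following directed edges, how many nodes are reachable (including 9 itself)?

BFS from 9 visits: 9, 13, 12, 5, 1, 0
Reachable nodes: 6 of 19 total.

6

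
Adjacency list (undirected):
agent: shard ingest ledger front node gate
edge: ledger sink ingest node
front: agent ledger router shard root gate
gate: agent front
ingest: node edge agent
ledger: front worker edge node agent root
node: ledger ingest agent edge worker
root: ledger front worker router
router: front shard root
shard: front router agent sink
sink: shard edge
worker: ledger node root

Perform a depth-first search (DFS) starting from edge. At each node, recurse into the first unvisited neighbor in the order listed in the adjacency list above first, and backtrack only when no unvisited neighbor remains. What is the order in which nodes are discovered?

edge → ledger → front → agent → shard → router → root → worker → node → ingest → sink → gate

Visit edge
edge → ledger
ledger → front
front → agent
agent → shard
shard → router
router → root
root → worker
worker → node
node → ingest
shard → sink
agent → gate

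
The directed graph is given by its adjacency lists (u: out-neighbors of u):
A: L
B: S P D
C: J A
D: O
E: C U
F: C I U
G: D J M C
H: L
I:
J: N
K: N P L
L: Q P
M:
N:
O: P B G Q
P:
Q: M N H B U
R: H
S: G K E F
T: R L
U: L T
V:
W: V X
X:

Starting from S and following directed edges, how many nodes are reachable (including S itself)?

21

BFS from S visits: S, K, G, F, E, P, N, L, M, J, D, C, U, I, Q, O, A, T, H, B, R
Reachable nodes: 21 of 24 total.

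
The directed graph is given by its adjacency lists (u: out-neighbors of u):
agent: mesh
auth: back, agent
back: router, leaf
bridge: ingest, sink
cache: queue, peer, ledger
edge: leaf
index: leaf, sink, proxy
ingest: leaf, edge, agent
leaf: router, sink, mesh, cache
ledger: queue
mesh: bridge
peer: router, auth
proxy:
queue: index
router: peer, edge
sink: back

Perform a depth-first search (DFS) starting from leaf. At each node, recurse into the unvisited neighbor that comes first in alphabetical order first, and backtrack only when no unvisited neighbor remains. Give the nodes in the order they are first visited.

leaf cache ledger queue index proxy sink back router edge peer auth agent mesh bridge ingest

Visit leaf
leaf → cache
cache → ledger
ledger → queue
queue → index
index → proxy
index → sink
sink → back
back → router
router → edge
router → peer
peer → auth
auth → agent
agent → mesh
mesh → bridge
bridge → ingest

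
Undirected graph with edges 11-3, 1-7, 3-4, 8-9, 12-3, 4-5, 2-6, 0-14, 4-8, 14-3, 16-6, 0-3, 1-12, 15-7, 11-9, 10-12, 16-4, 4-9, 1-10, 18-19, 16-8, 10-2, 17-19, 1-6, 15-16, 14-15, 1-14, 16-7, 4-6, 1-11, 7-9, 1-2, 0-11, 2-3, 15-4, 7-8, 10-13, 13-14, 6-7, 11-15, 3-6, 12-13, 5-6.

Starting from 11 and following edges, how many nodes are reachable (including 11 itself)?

17

BFS from 11 visits: 11, 0, 1, 3, 9, 15, 14, 2, 6, 7, 10, 12, 4, 8, 16, 13, 5
Reachable nodes: 17 of 20 total.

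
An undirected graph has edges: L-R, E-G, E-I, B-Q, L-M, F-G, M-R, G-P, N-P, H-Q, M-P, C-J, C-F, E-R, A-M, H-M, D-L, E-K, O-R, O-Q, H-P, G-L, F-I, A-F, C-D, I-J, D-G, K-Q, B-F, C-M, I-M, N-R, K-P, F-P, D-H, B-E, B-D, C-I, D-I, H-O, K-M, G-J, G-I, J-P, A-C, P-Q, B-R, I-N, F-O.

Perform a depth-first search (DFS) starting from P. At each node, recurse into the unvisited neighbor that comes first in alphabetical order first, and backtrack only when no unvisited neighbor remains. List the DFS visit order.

Visit P
P → F
F → A
A → C
C → D
D → B
B → E
E → G
G → I
I → J
I → M
M → H
H → O
O → Q
Q → K
O → R
R → L
R → N

P, F, A, C, D, B, E, G, I, J, M, H, O, Q, K, R, L, N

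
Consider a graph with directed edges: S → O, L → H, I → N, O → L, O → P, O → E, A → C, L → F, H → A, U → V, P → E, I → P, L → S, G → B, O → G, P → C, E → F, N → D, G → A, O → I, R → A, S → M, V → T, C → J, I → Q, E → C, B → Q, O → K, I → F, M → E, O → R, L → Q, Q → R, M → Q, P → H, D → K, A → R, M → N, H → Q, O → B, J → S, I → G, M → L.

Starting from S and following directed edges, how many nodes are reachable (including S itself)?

BFS from S visits: S, O, M, R, P, L, K, I, G, E, B, Q, N, A, H, C, F, D, J
Reachable nodes: 19 of 22 total.

19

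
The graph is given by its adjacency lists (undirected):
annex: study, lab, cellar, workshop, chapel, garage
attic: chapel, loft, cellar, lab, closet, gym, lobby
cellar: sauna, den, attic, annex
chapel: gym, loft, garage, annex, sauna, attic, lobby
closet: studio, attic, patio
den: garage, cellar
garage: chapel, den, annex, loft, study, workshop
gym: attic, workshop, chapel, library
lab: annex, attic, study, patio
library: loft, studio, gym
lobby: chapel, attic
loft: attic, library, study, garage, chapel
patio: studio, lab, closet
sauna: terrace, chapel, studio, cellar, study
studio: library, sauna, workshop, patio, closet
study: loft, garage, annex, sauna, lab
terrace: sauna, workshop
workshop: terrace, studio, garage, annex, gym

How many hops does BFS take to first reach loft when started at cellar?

Level 0: cellar
Level 1: annex, attic, den, sauna
Level 2: chapel, closet, garage, gym, lab, lobby, loft, studio, study, terrace, workshop
Level 3: library, patio
loft first appears at level 2.

2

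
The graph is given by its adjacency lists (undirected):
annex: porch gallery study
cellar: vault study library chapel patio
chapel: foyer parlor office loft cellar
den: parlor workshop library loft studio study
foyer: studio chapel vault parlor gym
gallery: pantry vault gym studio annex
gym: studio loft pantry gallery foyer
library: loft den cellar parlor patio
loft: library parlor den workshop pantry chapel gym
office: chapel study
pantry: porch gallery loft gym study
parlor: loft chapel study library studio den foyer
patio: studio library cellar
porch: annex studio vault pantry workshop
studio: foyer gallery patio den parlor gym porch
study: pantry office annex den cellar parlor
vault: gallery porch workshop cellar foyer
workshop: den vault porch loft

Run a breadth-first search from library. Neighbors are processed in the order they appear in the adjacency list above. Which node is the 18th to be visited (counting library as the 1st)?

annex

Visit library; enqueue loft, den, cellar, parlor, patio → queue [loft, den, cellar, parlor, patio]
Visit loft; enqueue workshop, pantry, chapel, gym → queue [den, cellar, parlor, patio, workshop, pantry, chapel, gym]
Visit den; enqueue studio, study → queue [cellar, parlor, patio, workshop, pantry, chapel, gym, studio, study]
Visit cellar; enqueue vault → queue [parlor, patio, workshop, pantry, chapel, gym, studio, study, vault]
Visit parlor; enqueue foyer → queue [patio, workshop, pantry, chapel, gym, studio, study, vault, foyer]
Visit patio → queue [workshop, pantry, chapel, gym, studio, study, vault, foyer]
Visit workshop; enqueue porch → queue [pantry, chapel, gym, studio, study, vault, foyer, porch]
Visit pantry; enqueue gallery → queue [chapel, gym, studio, study, vault, foyer, porch, gallery]
Visit chapel; enqueue office → queue [gym, studio, study, vault, foyer, porch, gallery, office]
Visit gym → queue [studio, study, vault, foyer, porch, gallery, office]
Visit studio → queue [study, vault, foyer, porch, gallery, office]
Visit study; enqueue annex → queue [vault, foyer, porch, gallery, office, annex]
Visit vault → queue [foyer, porch, gallery, office, annex]
Visit foyer → queue [porch, gallery, office, annex]
Visit porch → queue [gallery, office, annex]
Visit gallery → queue [office, annex]
Visit office → queue [annex]
Visit annex → queue []

Visit order: library, loft, den, cellar, parlor, patio, workshop, pantry, chapel, gym, studio, study, vault, foyer, porch, gallery, office, annex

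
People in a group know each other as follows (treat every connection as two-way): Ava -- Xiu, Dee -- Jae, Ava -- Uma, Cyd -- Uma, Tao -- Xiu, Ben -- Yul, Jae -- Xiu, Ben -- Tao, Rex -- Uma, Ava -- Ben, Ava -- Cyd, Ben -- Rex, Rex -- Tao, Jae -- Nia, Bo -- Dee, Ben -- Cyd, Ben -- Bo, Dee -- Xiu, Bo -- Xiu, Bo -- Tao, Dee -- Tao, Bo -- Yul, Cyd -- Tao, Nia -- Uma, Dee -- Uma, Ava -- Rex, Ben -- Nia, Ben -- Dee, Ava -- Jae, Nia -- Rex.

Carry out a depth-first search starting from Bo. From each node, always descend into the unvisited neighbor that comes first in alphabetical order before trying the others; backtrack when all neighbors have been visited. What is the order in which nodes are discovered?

Bo, Ben, Ava, Cyd, Tao, Dee, Jae, Nia, Rex, Uma, Xiu, Yul

Visit Bo
Bo → Ben
Ben → Ava
Ava → Cyd
Cyd → Tao
Tao → Dee
Dee → Jae
Jae → Nia
Nia → Rex
Rex → Uma
Jae → Xiu
Ben → Yul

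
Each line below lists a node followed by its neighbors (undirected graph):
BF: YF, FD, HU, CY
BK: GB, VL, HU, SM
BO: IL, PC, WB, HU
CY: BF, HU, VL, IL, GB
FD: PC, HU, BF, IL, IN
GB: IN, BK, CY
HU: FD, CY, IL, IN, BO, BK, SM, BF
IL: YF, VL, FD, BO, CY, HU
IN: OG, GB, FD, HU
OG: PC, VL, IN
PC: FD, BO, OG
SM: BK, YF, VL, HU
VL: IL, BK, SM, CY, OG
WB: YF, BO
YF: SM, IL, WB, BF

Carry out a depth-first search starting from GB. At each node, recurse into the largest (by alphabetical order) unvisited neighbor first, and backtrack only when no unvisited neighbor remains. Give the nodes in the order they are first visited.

Visit GB
GB → IN
IN → OG
OG → VL
VL → SM
SM → YF
YF → WB
WB → BO
BO → PC
PC → FD
FD → IL
IL → HU
HU → CY
CY → BF
HU → BK

GB → IN → OG → VL → SM → YF → WB → BO → PC → FD → IL → HU → CY → BF → BK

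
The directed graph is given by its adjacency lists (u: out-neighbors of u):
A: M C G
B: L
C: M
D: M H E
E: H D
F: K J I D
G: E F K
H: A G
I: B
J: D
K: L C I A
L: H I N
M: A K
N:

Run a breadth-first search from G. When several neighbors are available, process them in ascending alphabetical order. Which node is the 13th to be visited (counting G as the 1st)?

Visit G; enqueue E, F, K → queue [E, F, K]
Visit E; enqueue D, H → queue [F, K, D, H]
Visit F; enqueue I, J → queue [K, D, H, I, J]
Visit K; enqueue A, C, L → queue [D, H, I, J, A, C, L]
Visit D; enqueue M → queue [H, I, J, A, C, L, M]
Visit H → queue [I, J, A, C, L, M]
Visit I; enqueue B → queue [J, A, C, L, M, B]
Visit J → queue [A, C, L, M, B]
Visit A → queue [C, L, M, B]
Visit C → queue [L, M, B]
Visit L; enqueue N → queue [M, B, N]
Visit M → queue [B, N]
Visit B → queue [N]
Visit N → queue []

Visit order: G, E, F, K, D, H, I, J, A, C, L, M, B, N

B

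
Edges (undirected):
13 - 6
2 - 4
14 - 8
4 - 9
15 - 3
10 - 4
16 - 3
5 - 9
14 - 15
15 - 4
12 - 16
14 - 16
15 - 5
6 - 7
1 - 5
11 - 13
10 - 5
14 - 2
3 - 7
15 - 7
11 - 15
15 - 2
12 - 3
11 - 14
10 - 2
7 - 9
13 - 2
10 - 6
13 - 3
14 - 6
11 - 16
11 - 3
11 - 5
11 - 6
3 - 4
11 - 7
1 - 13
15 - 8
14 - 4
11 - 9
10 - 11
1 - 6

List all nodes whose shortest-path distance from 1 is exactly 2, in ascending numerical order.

2, 3, 7, 9, 10, 11, 14, 15

Level 0: 1
Level 1: 5, 6, 13
Level 2: 2, 3, 7, 9, 10, 11, 14, 15
Level 3: 4, 8, 12, 16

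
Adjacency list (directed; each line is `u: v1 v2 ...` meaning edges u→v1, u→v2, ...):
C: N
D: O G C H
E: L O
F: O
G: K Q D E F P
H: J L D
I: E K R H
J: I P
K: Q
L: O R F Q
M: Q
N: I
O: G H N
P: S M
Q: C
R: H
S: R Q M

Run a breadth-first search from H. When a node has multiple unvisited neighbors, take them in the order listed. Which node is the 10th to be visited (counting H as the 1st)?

Q

Visit H; enqueue J, L, D → queue [J, L, D]
Visit J; enqueue I, P → queue [L, D, I, P]
Visit L; enqueue O, R, F, Q → queue [D, I, P, O, R, F, Q]
Visit D; enqueue G, C → queue [I, P, O, R, F, Q, G, C]
Visit I; enqueue E, K → queue [P, O, R, F, Q, G, C, E, K]
Visit P; enqueue S, M → queue [O, R, F, Q, G, C, E, K, S, M]
Visit O; enqueue N → queue [R, F, Q, G, C, E, K, S, M, N]
Visit R → queue [F, Q, G, C, E, K, S, M, N]
Visit F → queue [Q, G, C, E, K, S, M, N]
Visit Q → queue [G, C, E, K, S, M, N]
Visit G → queue [C, E, K, S, M, N]
Visit C → queue [E, K, S, M, N]
Visit E → queue [K, S, M, N]
Visit K → queue [S, M, N]
Visit S → queue [M, N]
Visit M → queue [N]
Visit N → queue []

Visit order: H, J, L, D, I, P, O, R, F, Q, G, C, E, K, S, M, N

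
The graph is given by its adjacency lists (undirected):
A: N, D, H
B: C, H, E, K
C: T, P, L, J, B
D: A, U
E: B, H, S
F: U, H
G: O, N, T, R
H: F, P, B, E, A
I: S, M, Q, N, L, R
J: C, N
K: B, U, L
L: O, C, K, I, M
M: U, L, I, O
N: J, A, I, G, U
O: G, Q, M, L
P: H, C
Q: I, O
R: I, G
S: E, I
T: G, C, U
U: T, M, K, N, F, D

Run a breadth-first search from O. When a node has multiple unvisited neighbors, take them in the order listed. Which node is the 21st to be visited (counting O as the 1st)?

E

Visit O; enqueue G, Q, M, L → queue [G, Q, M, L]
Visit G; enqueue N, T, R → queue [Q, M, L, N, T, R]
Visit Q; enqueue I → queue [M, L, N, T, R, I]
Visit M; enqueue U → queue [L, N, T, R, I, U]
Visit L; enqueue C, K → queue [N, T, R, I, U, C, K]
Visit N; enqueue J, A → queue [T, R, I, U, C, K, J, A]
Visit T → queue [R, I, U, C, K, J, A]
Visit R → queue [I, U, C, K, J, A]
Visit I; enqueue S → queue [U, C, K, J, A, S]
Visit U; enqueue F, D → queue [C, K, J, A, S, F, D]
Visit C; enqueue P, B → queue [K, J, A, S, F, D, P, B]
Visit K → queue [J, A, S, F, D, P, B]
Visit J → queue [A, S, F, D, P, B]
Visit A; enqueue H → queue [S, F, D, P, B, H]
Visit S; enqueue E → queue [F, D, P, B, H, E]
Visit F → queue [D, P, B, H, E]
Visit D → queue [P, B, H, E]
Visit P → queue [B, H, E]
Visit B → queue [H, E]
Visit H → queue [E]
Visit E → queue []

Visit order: O, G, Q, M, L, N, T, R, I, U, C, K, J, A, S, F, D, P, B, H, E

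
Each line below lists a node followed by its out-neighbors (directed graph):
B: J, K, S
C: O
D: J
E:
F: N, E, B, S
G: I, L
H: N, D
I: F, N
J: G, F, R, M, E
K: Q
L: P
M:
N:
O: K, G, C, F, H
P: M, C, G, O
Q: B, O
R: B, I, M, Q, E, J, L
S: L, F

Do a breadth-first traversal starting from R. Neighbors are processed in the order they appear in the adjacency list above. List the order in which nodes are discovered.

R → B → I → M → Q → E → J → L → K → S → F → N → O → G → P → C → H → D

Visit R; enqueue B, I, M, Q, E, J, L → queue [B, I, M, Q, E, J, L]
Visit B; enqueue K, S → queue [I, M, Q, E, J, L, K, S]
Visit I; enqueue F, N → queue [M, Q, E, J, L, K, S, F, N]
Visit M → queue [Q, E, J, L, K, S, F, N]
Visit Q; enqueue O → queue [E, J, L, K, S, F, N, O]
Visit E → queue [J, L, K, S, F, N, O]
Visit J; enqueue G → queue [L, K, S, F, N, O, G]
Visit L; enqueue P → queue [K, S, F, N, O, G, P]
Visit K → queue [S, F, N, O, G, P]
Visit S → queue [F, N, O, G, P]
Visit F → queue [N, O, G, P]
Visit N → queue [O, G, P]
Visit O; enqueue C, H → queue [G, P, C, H]
Visit G → queue [P, C, H]
Visit P → queue [C, H]
Visit C → queue [H]
Visit H; enqueue D → queue [D]
Visit D → queue []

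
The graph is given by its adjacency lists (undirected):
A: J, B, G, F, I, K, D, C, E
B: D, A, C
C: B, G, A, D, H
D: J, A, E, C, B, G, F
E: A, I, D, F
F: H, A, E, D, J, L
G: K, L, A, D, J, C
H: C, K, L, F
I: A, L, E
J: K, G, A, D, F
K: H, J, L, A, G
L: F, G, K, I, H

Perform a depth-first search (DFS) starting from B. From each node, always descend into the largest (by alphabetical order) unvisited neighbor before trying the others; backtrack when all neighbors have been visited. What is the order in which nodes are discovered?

B → D → J → K → L → I → E → F → H → C → G → A

Visit B
B → D
D → J
J → K
K → L
L → I
I → E
E → F
F → H
H → C
C → G
G → A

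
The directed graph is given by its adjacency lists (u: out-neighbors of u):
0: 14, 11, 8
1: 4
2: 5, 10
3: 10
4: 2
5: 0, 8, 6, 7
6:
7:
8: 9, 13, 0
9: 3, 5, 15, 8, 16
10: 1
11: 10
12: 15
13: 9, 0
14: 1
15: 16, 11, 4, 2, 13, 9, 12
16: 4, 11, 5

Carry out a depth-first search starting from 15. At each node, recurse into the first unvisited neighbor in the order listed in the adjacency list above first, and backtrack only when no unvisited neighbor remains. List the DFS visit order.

Visit 15
15 → 16
16 → 4
4 → 2
2 → 5
5 → 0
0 → 14
14 → 1
0 → 11
11 → 10
0 → 8
8 → 9
9 → 3
8 → 13
5 → 6
5 → 7
15 → 12

15 -> 16 -> 4 -> 2 -> 5 -> 0 -> 14 -> 1 -> 11 -> 10 -> 8 -> 9 -> 3 -> 13 -> 6 -> 7 -> 12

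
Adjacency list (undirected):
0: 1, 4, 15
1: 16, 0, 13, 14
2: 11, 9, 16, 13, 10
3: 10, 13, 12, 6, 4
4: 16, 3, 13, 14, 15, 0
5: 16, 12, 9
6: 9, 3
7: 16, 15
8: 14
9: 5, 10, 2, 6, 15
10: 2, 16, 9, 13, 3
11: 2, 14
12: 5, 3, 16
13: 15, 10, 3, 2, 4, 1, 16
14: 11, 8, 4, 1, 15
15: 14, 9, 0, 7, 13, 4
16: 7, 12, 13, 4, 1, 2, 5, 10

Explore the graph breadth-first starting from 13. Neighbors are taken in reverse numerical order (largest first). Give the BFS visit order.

13, 16, 15, 10, 4, 3, 2, 1, 12, 7, 5, 14, 9, 0, 6, 11, 8

Visit 13; enqueue 16, 15, 10, 4, 3, 2, 1 → queue [16, 15, 10, 4, 3, 2, 1]
Visit 16; enqueue 12, 7, 5 → queue [15, 10, 4, 3, 2, 1, 12, 7, 5]
Visit 15; enqueue 14, 9, 0 → queue [10, 4, 3, 2, 1, 12, 7, 5, 14, 9, 0]
Visit 10 → queue [4, 3, 2, 1, 12, 7, 5, 14, 9, 0]
Visit 4 → queue [3, 2, 1, 12, 7, 5, 14, 9, 0]
Visit 3; enqueue 6 → queue [2, 1, 12, 7, 5, 14, 9, 0, 6]
Visit 2; enqueue 11 → queue [1, 12, 7, 5, 14, 9, 0, 6, 11]
Visit 1 → queue [12, 7, 5, 14, 9, 0, 6, 11]
Visit 12 → queue [7, 5, 14, 9, 0, 6, 11]
Visit 7 → queue [5, 14, 9, 0, 6, 11]
Visit 5 → queue [14, 9, 0, 6, 11]
Visit 14; enqueue 8 → queue [9, 0, 6, 11, 8]
Visit 9 → queue [0, 6, 11, 8]
Visit 0 → queue [6, 11, 8]
Visit 6 → queue [11, 8]
Visit 11 → queue [8]
Visit 8 → queue []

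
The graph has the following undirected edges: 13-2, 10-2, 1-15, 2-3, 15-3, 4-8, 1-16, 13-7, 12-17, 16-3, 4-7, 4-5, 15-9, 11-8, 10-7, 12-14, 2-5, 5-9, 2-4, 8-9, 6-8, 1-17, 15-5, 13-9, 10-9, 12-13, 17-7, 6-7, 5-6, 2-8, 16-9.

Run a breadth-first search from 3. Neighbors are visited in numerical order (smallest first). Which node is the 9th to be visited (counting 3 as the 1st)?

13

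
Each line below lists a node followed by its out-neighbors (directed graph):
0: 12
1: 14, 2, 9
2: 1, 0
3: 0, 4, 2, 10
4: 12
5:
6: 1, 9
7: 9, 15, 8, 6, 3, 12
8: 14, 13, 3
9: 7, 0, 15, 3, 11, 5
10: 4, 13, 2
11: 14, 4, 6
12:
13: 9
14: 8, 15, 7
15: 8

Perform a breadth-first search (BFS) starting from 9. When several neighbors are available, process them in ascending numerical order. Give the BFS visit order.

Visit 9; enqueue 0, 3, 5, 7, 11, 15 → queue [0, 3, 5, 7, 11, 15]
Visit 0; enqueue 12 → queue [3, 5, 7, 11, 15, 12]
Visit 3; enqueue 2, 4, 10 → queue [5, 7, 11, 15, 12, 2, 4, 10]
Visit 5 → queue [7, 11, 15, 12, 2, 4, 10]
Visit 7; enqueue 6, 8 → queue [11, 15, 12, 2, 4, 10, 6, 8]
Visit 11; enqueue 14 → queue [15, 12, 2, 4, 10, 6, 8, 14]
Visit 15 → queue [12, 2, 4, 10, 6, 8, 14]
Visit 12 → queue [2, 4, 10, 6, 8, 14]
Visit 2; enqueue 1 → queue [4, 10, 6, 8, 14, 1]
Visit 4 → queue [10, 6, 8, 14, 1]
Visit 10; enqueue 13 → queue [6, 8, 14, 1, 13]
Visit 6 → queue [8, 14, 1, 13]
Visit 8 → queue [14, 1, 13]
Visit 14 → queue [1, 13]
Visit 1 → queue [13]
Visit 13 → queue []

9 0 3 5 7 11 15 12 2 4 10 6 8 14 1 13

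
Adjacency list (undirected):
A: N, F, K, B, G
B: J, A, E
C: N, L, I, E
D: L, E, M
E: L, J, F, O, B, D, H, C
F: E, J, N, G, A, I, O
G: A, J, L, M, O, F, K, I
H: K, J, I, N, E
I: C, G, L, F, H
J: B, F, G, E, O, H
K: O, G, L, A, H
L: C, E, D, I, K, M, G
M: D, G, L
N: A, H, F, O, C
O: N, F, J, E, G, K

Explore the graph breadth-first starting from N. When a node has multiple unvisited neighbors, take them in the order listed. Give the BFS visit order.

N → A → H → F → O → C → K → B → G → J → I → E → L → M → D

Visit N; enqueue A, H, F, O, C → queue [A, H, F, O, C]
Visit A; enqueue K, B, G → queue [H, F, O, C, K, B, G]
Visit H; enqueue J, I, E → queue [F, O, C, K, B, G, J, I, E]
Visit F → queue [O, C, K, B, G, J, I, E]
Visit O → queue [C, K, B, G, J, I, E]
Visit C; enqueue L → queue [K, B, G, J, I, E, L]
Visit K → queue [B, G, J, I, E, L]
Visit B → queue [G, J, I, E, L]
Visit G; enqueue M → queue [J, I, E, L, M]
Visit J → queue [I, E, L, M]
Visit I → queue [E, L, M]
Visit E; enqueue D → queue [L, M, D]
Visit L → queue [M, D]
Visit M → queue [D]
Visit D → queue []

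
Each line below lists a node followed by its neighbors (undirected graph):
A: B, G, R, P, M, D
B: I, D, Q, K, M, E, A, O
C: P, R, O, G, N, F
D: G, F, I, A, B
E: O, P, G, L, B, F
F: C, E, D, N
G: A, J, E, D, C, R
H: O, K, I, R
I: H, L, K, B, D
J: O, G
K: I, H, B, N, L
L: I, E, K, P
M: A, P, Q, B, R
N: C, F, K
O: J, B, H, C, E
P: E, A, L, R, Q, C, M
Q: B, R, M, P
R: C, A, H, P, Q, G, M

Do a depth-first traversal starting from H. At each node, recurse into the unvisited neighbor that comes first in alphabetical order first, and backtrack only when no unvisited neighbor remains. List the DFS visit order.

H I B A D F C G E L K N P M Q R O J

Visit H
H → I
I → B
B → A
A → D
D → F
F → C
C → G
G → E
E → L
L → K
K → N
L → P
P → M
M → Q
Q → R
E → O
O → J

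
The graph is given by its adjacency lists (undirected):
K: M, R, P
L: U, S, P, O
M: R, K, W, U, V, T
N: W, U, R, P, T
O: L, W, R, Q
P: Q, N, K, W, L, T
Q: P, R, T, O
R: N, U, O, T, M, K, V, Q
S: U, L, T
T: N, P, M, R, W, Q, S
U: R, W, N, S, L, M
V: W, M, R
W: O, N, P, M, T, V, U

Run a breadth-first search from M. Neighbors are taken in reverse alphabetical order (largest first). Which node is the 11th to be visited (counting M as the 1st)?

Visit M; enqueue W, V, U, T, R, K → queue [W, V, U, T, R, K]
Visit W; enqueue P, O, N → queue [V, U, T, R, K, P, O, N]
Visit V → queue [U, T, R, K, P, O, N]
Visit U; enqueue S, L → queue [T, R, K, P, O, N, S, L]
Visit T; enqueue Q → queue [R, K, P, O, N, S, L, Q]
Visit R → queue [K, P, O, N, S, L, Q]
Visit K → queue [P, O, N, S, L, Q]
Visit P → queue [O, N, S, L, Q]
Visit O → queue [N, S, L, Q]
Visit N → queue [S, L, Q]
Visit S → queue [L, Q]
Visit L → queue [Q]
Visit Q → queue []

Visit order: M, W, V, U, T, R, K, P, O, N, S, L, Q

S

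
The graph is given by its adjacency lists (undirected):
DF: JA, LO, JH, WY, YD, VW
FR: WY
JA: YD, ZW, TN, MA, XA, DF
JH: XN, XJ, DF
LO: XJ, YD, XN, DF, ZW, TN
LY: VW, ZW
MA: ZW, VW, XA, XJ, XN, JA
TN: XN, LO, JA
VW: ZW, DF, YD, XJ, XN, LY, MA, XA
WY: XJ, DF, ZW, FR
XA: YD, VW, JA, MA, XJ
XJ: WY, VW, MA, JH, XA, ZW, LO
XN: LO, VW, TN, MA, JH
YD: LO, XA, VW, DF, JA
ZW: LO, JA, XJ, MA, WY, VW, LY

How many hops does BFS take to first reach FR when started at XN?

4

Level 0: XN
Level 1: JH, LO, MA, TN, VW
Level 2: DF, JA, LY, XA, XJ, YD, ZW
Level 3: WY
Level 4: FR
FR first appears at level 4.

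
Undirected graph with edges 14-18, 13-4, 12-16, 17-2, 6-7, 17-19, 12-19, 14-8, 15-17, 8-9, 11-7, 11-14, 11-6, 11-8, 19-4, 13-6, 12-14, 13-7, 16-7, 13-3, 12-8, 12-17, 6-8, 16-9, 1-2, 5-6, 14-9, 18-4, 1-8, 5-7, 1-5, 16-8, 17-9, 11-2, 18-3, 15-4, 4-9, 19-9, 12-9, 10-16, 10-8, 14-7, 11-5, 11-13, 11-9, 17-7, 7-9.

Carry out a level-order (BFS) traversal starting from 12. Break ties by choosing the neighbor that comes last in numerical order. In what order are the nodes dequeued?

12, 19, 17, 16, 14, 9, 8, 4, 15, 7, 2, 10, 18, 11, 6, 1, 13, 5, 3

Visit 12; enqueue 19, 17, 16, 14, 9, 8 → queue [19, 17, 16, 14, 9, 8]
Visit 19; enqueue 4 → queue [17, 16, 14, 9, 8, 4]
Visit 17; enqueue 15, 7, 2 → queue [16, 14, 9, 8, 4, 15, 7, 2]
Visit 16; enqueue 10 → queue [14, 9, 8, 4, 15, 7, 2, 10]
Visit 14; enqueue 18, 11 → queue [9, 8, 4, 15, 7, 2, 10, 18, 11]
Visit 9 → queue [8, 4, 15, 7, 2, 10, 18, 11]
Visit 8; enqueue 6, 1 → queue [4, 15, 7, 2, 10, 18, 11, 6, 1]
Visit 4; enqueue 13 → queue [15, 7, 2, 10, 18, 11, 6, 1, 13]
Visit 15 → queue [7, 2, 10, 18, 11, 6, 1, 13]
Visit 7; enqueue 5 → queue [2, 10, 18, 11, 6, 1, 13, 5]
Visit 2 → queue [10, 18, 11, 6, 1, 13, 5]
Visit 10 → queue [18, 11, 6, 1, 13, 5]
Visit 18; enqueue 3 → queue [11, 6, 1, 13, 5, 3]
Visit 11 → queue [6, 1, 13, 5, 3]
Visit 6 → queue [1, 13, 5, 3]
Visit 1 → queue [13, 5, 3]
Visit 13 → queue [5, 3]
Visit 5 → queue [3]
Visit 3 → queue []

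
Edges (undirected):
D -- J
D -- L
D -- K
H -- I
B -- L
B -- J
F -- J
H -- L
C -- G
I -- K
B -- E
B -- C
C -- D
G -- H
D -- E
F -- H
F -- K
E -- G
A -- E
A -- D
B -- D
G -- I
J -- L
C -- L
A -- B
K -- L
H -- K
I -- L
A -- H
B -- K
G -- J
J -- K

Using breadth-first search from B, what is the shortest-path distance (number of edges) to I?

2

Level 0: B
Level 1: A, C, D, E, J, K, L
Level 2: F, G, H, I
I first appears at level 2.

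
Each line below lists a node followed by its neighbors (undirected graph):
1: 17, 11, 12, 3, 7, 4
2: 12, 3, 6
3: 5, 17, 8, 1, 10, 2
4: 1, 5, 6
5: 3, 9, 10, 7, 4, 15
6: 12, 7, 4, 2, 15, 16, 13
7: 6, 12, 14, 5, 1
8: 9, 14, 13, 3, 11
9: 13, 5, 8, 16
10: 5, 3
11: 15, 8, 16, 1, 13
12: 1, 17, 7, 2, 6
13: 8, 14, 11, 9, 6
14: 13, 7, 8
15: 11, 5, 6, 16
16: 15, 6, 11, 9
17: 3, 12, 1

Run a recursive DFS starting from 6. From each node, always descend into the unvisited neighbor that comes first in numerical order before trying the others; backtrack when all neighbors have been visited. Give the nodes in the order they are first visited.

6 → 2 → 3 → 1 → 4 → 5 → 7 → 12 → 17 → 14 → 8 → 9 → 13 → 11 → 15 → 16 → 10

Visit 6
6 → 2
2 → 3
3 → 1
1 → 4
4 → 5
5 → 7
7 → 12
12 → 17
7 → 14
14 → 8
8 → 9
9 → 13
13 → 11
11 → 15
15 → 16
5 → 10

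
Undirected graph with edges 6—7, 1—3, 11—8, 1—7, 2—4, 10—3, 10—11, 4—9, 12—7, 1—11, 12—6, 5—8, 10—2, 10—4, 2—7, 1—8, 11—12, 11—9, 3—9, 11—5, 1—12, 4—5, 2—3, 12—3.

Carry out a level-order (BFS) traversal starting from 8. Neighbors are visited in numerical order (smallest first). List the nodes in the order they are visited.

8, 1, 5, 11, 3, 7, 12, 4, 9, 10, 2, 6

Visit 8; enqueue 1, 5, 11 → queue [1, 5, 11]
Visit 1; enqueue 3, 7, 12 → queue [5, 11, 3, 7, 12]
Visit 5; enqueue 4 → queue [11, 3, 7, 12, 4]
Visit 11; enqueue 9, 10 → queue [3, 7, 12, 4, 9, 10]
Visit 3; enqueue 2 → queue [7, 12, 4, 9, 10, 2]
Visit 7; enqueue 6 → queue [12, 4, 9, 10, 2, 6]
Visit 12 → queue [4, 9, 10, 2, 6]
Visit 4 → queue [9, 10, 2, 6]
Visit 9 → queue [10, 2, 6]
Visit 10 → queue [2, 6]
Visit 2 → queue [6]
Visit 6 → queue []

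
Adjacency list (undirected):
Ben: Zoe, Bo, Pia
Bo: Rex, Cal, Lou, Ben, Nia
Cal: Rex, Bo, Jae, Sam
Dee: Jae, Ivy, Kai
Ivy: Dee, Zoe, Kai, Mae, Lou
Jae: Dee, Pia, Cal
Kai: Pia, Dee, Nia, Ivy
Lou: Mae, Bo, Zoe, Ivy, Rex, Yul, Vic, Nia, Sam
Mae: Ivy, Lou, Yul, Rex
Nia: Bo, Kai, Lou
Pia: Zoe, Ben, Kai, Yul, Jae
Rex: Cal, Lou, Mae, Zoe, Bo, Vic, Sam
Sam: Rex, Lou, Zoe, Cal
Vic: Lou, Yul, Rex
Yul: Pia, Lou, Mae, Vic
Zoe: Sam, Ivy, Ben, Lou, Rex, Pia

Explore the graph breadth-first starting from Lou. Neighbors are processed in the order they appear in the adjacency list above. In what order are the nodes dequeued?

Lou Mae Bo Zoe Ivy Rex Yul Vic Nia Sam Cal Ben Pia Dee Kai Jae

Visit Lou; enqueue Mae, Bo, Zoe, Ivy, Rex, Yul, Vic, Nia, Sam → queue [Mae, Bo, Zoe, Ivy, Rex, Yul, Vic, Nia, Sam]
Visit Mae → queue [Bo, Zoe, Ivy, Rex, Yul, Vic, Nia, Sam]
Visit Bo; enqueue Cal, Ben → queue [Zoe, Ivy, Rex, Yul, Vic, Nia, Sam, Cal, Ben]
Visit Zoe; enqueue Pia → queue [Ivy, Rex, Yul, Vic, Nia, Sam, Cal, Ben, Pia]
Visit Ivy; enqueue Dee, Kai → queue [Rex, Yul, Vic, Nia, Sam, Cal, Ben, Pia, Dee, Kai]
Visit Rex → queue [Yul, Vic, Nia, Sam, Cal, Ben, Pia, Dee, Kai]
Visit Yul → queue [Vic, Nia, Sam, Cal, Ben, Pia, Dee, Kai]
Visit Vic → queue [Nia, Sam, Cal, Ben, Pia, Dee, Kai]
Visit Nia → queue [Sam, Cal, Ben, Pia, Dee, Kai]
Visit Sam → queue [Cal, Ben, Pia, Dee, Kai]
Visit Cal; enqueue Jae → queue [Ben, Pia, Dee, Kai, Jae]
Visit Ben → queue [Pia, Dee, Kai, Jae]
Visit Pia → queue [Dee, Kai, Jae]
Visit Dee → queue [Kai, Jae]
Visit Kai → queue [Jae]
Visit Jae → queue []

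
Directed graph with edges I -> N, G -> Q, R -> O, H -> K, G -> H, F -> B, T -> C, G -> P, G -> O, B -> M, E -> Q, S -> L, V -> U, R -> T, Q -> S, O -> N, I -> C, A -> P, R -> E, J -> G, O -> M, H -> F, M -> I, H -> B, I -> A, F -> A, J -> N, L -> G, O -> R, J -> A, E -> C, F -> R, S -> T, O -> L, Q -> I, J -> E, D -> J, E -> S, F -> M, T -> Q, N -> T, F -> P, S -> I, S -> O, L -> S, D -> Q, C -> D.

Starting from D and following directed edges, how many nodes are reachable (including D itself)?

BFS from D visits: D, J, Q, A, E, G, N, I, S, P, C, H, O, T, L, B, F, K, M, R
Reachable nodes: 20 of 22 total.

20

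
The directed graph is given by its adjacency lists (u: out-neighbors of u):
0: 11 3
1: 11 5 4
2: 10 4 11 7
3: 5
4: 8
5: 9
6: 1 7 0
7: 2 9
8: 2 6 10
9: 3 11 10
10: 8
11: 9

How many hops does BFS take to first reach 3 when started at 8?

Level 0: 8
Level 1: 2, 6, 10
Level 2: 0, 1, 4, 7, 11
Level 3: 3, 5, 9
3 first appears at level 3.

3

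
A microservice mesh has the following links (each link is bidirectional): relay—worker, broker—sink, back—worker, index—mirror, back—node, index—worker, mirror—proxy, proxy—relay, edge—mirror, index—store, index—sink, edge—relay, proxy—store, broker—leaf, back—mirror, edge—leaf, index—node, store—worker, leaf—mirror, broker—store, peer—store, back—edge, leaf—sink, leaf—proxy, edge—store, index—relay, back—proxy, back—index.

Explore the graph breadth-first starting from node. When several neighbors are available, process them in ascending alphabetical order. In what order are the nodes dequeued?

node → back → index → edge → mirror → proxy → worker → relay → sink → store → leaf → broker → peer

Visit node; enqueue back, index → queue [back, index]
Visit back; enqueue edge, mirror, proxy, worker → queue [index, edge, mirror, proxy, worker]
Visit index; enqueue relay, sink, store → queue [edge, mirror, proxy, worker, relay, sink, store]
Visit edge; enqueue leaf → queue [mirror, proxy, worker, relay, sink, store, leaf]
Visit mirror → queue [proxy, worker, relay, sink, store, leaf]
Visit proxy → queue [worker, relay, sink, store, leaf]
Visit worker → queue [relay, sink, store, leaf]
Visit relay → queue [sink, store, leaf]
Visit sink; enqueue broker → queue [store, leaf, broker]
Visit store; enqueue peer → queue [leaf, broker, peer]
Visit leaf → queue [broker, peer]
Visit broker → queue [peer]
Visit peer → queue []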